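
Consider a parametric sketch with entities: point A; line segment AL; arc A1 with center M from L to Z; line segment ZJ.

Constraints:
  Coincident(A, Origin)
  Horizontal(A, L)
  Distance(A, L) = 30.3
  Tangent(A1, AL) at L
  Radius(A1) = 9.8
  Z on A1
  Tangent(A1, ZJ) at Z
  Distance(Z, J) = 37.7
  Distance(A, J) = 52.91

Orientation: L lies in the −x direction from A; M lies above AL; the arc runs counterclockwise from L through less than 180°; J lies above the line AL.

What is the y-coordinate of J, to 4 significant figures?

47.94

A is at the origin; A and L share the same y with |AL| = 30.3 and L on the −x side, so L = (-30.30, 0.000). Tangency of A1 to AL means the radius ML is perpendicular to AL, so M = L + (0, 9.8) = (-30.30, 9.800). Since MZ ⟂ ZJ (tangency), |MJ| = √(9.8² + 37.7²) = 38.95 regardless of where Z sits on A1. So J lies on both circle(A, 52.91) and circle(M, 38.95); the above-AL intersection is J = (-22.39, 47.94). Z is the foot of the tangent from J: Z = (-20.51, 10.29).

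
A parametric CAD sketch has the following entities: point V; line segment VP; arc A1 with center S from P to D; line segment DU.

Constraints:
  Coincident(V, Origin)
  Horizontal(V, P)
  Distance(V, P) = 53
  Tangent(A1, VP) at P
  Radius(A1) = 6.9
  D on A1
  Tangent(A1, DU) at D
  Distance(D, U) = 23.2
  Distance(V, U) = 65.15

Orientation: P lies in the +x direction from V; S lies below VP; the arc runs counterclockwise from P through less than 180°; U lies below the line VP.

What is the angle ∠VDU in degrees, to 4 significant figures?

129.3°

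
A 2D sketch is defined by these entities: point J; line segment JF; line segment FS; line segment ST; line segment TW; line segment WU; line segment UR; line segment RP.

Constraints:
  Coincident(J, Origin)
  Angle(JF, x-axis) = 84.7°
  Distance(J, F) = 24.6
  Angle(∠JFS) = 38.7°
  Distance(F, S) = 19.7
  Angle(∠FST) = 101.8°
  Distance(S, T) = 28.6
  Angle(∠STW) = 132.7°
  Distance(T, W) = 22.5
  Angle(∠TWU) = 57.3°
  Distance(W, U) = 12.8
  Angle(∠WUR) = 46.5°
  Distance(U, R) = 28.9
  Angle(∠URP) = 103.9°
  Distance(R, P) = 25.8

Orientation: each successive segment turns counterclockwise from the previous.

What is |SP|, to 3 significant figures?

71.6

∠WUR = 46.5° gives UR at -112° from the x-axis; with |UR| = 28.9, R = (10.7, -31.7). ∠URP = 103.9° gives RP at -36.2° from the x-axis; with |RP| = 25.8, P = (31.5, -47.0). Then |SP| = |P − S| = 71.6.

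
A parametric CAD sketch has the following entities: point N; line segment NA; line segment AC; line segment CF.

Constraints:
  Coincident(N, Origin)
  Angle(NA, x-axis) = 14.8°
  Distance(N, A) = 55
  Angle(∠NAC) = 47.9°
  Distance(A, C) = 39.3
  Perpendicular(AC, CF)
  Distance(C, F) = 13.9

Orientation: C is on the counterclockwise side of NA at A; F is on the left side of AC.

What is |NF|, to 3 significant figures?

27.0

N is at the origin; NA runs at 14.8° with length 55.0, so A = 55.0·(cos 14.8°, sin 14.8°) = (53.2, 14.0). ∠NAC = 47.9°, so AC runs at 14.8° + (180° − 47.9°) = 147° from the x-axis; with |AC| = 39.3, C = A + 39.3·(cos 147°, sin 147°) = (20.3, 35.5). The perpendicularity gives CF at right angles to AC; with |CF| = 13.9 on the left of AC, F = C + 13.9·(-0.546, -0.838) = (12.7, 23.9). Then |NF| = |F − N| = 27.0.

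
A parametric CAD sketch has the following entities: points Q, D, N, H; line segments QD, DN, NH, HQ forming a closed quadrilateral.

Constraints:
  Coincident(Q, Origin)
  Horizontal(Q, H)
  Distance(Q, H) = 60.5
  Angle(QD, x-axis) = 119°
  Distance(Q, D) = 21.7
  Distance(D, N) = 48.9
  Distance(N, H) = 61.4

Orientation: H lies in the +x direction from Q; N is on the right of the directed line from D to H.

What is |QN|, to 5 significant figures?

27.776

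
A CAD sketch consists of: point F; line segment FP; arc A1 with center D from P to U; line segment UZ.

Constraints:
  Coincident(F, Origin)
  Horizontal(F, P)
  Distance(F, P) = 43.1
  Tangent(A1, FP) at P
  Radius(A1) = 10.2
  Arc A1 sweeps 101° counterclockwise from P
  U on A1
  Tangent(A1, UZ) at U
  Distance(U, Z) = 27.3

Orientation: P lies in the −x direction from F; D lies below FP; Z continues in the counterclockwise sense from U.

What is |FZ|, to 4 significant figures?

61.74

On A1, P sits at bearing 90° from D; a 101° counterclockwise sweep puts U at bearing 191°, so U = D + 10.2·(cos 191°, sin 191°) = (-53.11, -12.15). Tangency of A1 to UZ means the radius DU is perpendicular to UZ, so UZ runs along (−sin 191°, cos 191°); with |UZ| = 27.3, Z = (-47.90, -38.94). Then |FZ| = |Z − F| = 61.74.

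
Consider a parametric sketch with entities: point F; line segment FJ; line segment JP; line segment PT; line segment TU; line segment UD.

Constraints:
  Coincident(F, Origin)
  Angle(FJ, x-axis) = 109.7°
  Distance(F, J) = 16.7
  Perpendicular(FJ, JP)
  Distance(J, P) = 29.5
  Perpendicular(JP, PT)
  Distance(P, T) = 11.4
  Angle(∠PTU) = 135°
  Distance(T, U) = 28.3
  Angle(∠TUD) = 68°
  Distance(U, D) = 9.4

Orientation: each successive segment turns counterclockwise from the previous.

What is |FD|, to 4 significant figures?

8.398

F is at the origin; FJ runs at 109.7° with length 16.7, so J = (-5.629, 15.72). FJ ⟂ JP, so JP runs at -160.3°; with |JP| = 29.5, P = (-33.40, 5.778). JP ⟂ PT, so PT runs at -70.30°; with |PT| = 11.4, T = (-29.56, -4.955). ∠PTU = 135.0° gives TU at -25.30° from the x-axis; with |TU| = 28.3, U = (-3.974, -17.05). ∠TUD = 68.0° gives UD at 86.70° from the x-axis; with |UD| = 9.4, D = (-3.433, -7.664). Then |FD| = |D − F| = 8.398.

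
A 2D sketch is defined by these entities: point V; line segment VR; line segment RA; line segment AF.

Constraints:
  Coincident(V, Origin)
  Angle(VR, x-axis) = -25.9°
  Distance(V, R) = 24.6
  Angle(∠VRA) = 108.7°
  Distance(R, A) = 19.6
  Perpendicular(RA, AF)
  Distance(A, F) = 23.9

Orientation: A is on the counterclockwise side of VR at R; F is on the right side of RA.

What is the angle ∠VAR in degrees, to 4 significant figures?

40.29°

V is at the origin; VR runs at -25.9° with length 24.6, so R = 24.6·(cos -25.9°, sin -25.9°) = (22.13, -10.75). ∠VRA = 108.7°, so RA runs at -25.9° + (180° − 108.7°) = 45.40° from the x-axis; with |RA| = 19.6, A = R + 19.6·(cos 45.40°, sin 45.40°) = (35.89, 3.210). Then cos ∠VAR = AV·AR / (|AV||AR|), giving 40.29°.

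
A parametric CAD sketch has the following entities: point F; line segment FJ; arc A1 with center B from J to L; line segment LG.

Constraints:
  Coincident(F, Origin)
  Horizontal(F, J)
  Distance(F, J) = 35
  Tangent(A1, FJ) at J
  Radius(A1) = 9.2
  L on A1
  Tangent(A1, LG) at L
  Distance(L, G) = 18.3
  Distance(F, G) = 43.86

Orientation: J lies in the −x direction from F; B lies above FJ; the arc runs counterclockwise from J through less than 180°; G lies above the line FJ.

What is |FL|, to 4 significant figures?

29.05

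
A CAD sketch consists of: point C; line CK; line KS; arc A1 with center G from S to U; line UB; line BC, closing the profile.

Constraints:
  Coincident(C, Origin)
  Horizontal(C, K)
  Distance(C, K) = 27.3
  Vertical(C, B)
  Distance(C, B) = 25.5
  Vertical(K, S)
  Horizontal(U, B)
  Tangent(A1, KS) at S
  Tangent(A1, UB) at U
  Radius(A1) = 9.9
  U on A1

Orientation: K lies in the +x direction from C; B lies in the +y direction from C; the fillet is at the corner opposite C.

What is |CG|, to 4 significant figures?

23.37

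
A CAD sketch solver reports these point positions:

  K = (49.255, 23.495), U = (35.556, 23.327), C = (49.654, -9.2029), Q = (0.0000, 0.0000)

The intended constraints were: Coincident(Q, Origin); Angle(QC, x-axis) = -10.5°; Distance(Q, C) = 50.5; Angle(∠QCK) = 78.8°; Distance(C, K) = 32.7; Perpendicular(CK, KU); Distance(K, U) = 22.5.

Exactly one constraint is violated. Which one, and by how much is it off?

Distance(K, U) = 22.5 — off by 8.80.

Q = (0.00, 0.00) ✓; QC at -10.50° ✓; |QC| = 50.50 ✓; ∠QCK = 78.80° ✓; |CK| = 32.70 ✓; ∠(CK, KU) = 90.00° ✓; |KU| = 13.70 ✗.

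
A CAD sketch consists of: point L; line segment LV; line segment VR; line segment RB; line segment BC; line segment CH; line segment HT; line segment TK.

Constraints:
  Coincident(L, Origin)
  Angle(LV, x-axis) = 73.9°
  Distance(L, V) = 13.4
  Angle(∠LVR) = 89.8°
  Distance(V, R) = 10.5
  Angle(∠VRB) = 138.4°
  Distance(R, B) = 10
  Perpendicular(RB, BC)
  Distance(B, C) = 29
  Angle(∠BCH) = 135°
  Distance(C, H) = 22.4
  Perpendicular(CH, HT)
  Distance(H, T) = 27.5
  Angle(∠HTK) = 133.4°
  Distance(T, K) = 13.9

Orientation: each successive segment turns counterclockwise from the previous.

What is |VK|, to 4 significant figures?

17.64

L is at the origin; LV runs at 73.9° with length 13.4, so V = (3.716, 12.87). ∠LVR = 89.8° gives VR at 164.1° from the x-axis; with |VR| = 10.5, R = (-6.382, 15.75). ∠VRB = 138.4° gives RB at -154.3° from the x-axis; with |RB| = 10.0, B = (-15.39, 11.41). RB ⟂ BC, so BC runs at -64.30°; with |BC| = 29.0, C = (-2.817, -14.72). ∠BCH = 135.0° gives CH at -19.30° from the x-axis; with |CH| = 22.4, H = (18.32, -22.12). The perpendicularity gives HT at right angles to CH, so HT runs at 70.70°; with |HT| = 27.5, T = (27.41, 3.834). ∠HTK = 133.4° gives TK at 117.3° from the x-axis; with |TK| = 13.9, K = (21.04, 16.19). Then |VK| = |K − V| = 17.64.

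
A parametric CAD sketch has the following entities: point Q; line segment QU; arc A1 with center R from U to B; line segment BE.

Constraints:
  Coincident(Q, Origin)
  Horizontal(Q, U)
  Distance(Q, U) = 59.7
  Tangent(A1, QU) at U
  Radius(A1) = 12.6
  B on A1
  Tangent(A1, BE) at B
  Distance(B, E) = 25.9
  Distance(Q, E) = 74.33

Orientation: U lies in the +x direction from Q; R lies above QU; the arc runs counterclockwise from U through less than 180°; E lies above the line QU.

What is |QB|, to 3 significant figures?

73.5

Q is at the origin; QU is horizontal with |QU| = 59.7 and U on the +x side, so U = (59.7, 0.00). Tangency of A1 to QU means the radius RU is perpendicular to QU, so R = U + (0, 12.6) = (59.7, 12.6). Since RB ⟂ BE (tangency), |RE| = √(12.6² + 25.9²) = 28.8 regardless of where B sits on A1. So E lies on both circle(Q, 74.33) and circle(R, 28.8); the above-QU intersection is E = (61.8, 41.3). B is the foot of the tangent from E: B = (71.4, 17.3).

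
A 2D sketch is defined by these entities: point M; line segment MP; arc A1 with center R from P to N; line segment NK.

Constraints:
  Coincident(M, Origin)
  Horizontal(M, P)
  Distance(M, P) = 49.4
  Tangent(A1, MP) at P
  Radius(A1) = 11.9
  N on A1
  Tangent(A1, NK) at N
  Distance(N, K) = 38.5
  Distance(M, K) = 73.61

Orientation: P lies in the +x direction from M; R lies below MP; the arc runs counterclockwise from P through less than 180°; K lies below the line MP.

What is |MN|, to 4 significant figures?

41.54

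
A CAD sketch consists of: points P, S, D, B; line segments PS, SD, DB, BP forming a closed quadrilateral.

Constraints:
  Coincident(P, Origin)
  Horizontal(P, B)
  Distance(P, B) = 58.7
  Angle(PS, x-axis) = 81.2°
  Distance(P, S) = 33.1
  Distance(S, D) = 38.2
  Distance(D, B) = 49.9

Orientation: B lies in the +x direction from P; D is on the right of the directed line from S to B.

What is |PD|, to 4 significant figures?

10.50

P is at the origin; P and B share the same y with |PB| = 58.7 and B in +x, so B = (58.7, 0). PS runs at 81.2° with |PS| = 33.1, so S = (5.064, 32.71). D is determined by |SD| = 38.2 and |DB| = 49.9 together: it lies at the intersection of circle(S, 38.2) and circle(B, 49.9). With |SB| = 62.82, the foot of the radical line on SB is 23.21 from S and the perpendicular offset is √(38.2² − 23.21²) = 30.34. Taking the right-of-SB solution: D = (9.080, -5.278).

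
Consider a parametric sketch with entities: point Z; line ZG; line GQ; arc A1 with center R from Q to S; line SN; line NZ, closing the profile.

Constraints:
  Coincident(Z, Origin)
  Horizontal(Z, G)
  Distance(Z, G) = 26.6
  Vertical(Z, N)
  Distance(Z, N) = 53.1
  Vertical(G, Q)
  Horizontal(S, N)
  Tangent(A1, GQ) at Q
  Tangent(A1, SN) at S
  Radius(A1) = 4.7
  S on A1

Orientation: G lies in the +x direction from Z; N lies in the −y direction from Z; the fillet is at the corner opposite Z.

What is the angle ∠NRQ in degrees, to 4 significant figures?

167.9°

Z is at the origin; ZG is horizontal with |ZG| = 26.6 and G on the +x side, so G = (26.60, 0.000). Z and N share the same x with |ZN| = 53.1 and N on the −y side, so N = (0.000, -53.10). The virtual corner opposite Z is at (26.60, -53.10). Tangency of A1 to GQ means the radius RQ is perpendicular to GQ and tangency of A1 to SN means the radius RS is perpendicular to SN, with radius 4.7, so the center R sits 4.7 in from both sides at R = (21.90, -48.40). That places the tangent points at Q = (26.60, -48.40) on GQ and S = (21.90, -53.10) on SN. Then cos ∠NRQ = RN·RQ / (|RN||RQ|), giving 167.9°.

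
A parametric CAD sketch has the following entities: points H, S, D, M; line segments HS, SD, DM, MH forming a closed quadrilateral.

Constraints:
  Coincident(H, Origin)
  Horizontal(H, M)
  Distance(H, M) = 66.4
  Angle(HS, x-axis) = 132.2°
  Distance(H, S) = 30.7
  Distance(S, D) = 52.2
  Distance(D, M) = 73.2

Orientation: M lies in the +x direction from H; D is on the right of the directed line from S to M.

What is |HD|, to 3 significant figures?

26.1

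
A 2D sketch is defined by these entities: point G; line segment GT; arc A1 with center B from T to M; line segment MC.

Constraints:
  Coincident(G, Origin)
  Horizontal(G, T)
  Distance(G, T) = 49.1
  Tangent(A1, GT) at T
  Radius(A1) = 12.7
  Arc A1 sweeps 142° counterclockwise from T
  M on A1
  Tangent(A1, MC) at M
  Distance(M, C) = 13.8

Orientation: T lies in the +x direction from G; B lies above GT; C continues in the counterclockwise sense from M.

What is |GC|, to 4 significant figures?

55.62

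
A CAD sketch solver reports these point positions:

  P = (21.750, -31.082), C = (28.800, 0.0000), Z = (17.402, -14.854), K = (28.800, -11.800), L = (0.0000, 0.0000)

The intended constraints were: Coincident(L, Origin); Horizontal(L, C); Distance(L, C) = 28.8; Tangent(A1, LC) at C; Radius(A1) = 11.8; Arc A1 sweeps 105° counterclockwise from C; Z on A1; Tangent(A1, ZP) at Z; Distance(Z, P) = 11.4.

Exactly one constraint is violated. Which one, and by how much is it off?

Distance(Z, P) = 11.4 — off by 5.40.

L = (0.00, 0.00) ✓; L.y = 0.00, C.y = 0.00 ✓; |LC| = 28.80 ✓; ∠(KC, CL) = 90.00° ✓; |KC| = 11.80 ✓; bearing(K→Z) − bearing(K→C) = 105.0° ✓; |KZ| = 11.80 ✓; ∠(KZ, ZP) = 90.00° ✓; |ZP| = 16.80 ✗.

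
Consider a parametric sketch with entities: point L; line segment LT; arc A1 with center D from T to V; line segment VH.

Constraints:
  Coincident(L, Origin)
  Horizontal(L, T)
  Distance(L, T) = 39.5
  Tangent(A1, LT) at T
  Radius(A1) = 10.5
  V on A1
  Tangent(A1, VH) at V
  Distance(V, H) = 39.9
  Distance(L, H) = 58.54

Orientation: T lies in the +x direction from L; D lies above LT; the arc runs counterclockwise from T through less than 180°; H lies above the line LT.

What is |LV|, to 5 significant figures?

51.129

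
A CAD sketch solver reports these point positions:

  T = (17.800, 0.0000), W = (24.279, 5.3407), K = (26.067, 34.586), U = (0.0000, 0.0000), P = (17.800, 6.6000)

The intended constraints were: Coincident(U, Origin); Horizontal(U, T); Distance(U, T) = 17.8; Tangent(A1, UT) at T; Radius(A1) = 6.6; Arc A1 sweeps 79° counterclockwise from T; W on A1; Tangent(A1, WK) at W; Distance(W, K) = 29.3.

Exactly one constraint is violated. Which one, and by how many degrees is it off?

Tangent(A1, WK) at W — off by 7.50°.

U = (0.00, 0.00) ✓; U.y = 0.00, T.y = 0.00 ✓; |UT| = 17.80 ✓; ∠(PT, TU) = 90.00° ✓; |PT| = 6.600 ✓; bearing(P→W) − bearing(P→T) = 79.00° ✓; |PW| = 6.600 ✓; ∠(PW, WK) = 82.50° ✗; |WK| = 29.30 ✓.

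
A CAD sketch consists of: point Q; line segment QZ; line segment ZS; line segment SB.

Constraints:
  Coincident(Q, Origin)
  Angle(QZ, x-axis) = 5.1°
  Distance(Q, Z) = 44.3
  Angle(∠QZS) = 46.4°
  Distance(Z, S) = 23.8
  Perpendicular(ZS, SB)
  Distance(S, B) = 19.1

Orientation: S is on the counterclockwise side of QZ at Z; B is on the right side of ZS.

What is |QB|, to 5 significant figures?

51.624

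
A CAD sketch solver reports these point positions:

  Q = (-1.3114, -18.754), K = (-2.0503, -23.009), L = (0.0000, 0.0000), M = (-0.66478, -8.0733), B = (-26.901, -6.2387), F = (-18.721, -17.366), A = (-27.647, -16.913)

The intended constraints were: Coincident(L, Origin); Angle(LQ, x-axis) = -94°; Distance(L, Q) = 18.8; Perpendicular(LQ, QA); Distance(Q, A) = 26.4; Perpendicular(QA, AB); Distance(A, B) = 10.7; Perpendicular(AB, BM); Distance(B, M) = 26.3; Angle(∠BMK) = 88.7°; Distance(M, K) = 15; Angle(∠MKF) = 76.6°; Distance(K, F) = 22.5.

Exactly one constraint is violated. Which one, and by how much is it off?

Distance(K, F) = 22.5 — off by 4.90.

L = (0.00, 0.00) ✓; LQ at -94.00° ✓; |LQ| = 18.80 ✓; ∠(LQ, QA) = 90.00° ✓; |QA| = 26.40 ✓; ∠(QA, AB) = 90.00° ✓; |AB| = 10.70 ✓; ∠(AB, BM) = 90.00° ✓; |BM| = 26.30 ✓; ∠BMK = 88.70° ✓; |MK| = 15.00 ✓; ∠MKF = 76.60° ✓; |KF| = 17.60 ✗.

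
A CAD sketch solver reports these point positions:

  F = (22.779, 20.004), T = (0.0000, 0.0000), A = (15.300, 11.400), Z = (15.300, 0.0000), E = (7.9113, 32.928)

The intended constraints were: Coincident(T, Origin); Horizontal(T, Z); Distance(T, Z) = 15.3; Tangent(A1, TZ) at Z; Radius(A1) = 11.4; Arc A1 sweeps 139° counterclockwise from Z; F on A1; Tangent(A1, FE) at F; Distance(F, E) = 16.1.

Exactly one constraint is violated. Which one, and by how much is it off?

Distance(F, E) = 16.1 — off by 3.60.

T = (0.00, 0.00) ✓; T.y = 0.00, Z.y = 0.00 ✓; |TZ| = 15.30 ✓; ∠(AZ, ZT) = 90.00° ✓; |AZ| = 11.40 ✓; bearing(A→F) − bearing(A→Z) = 139.0° ✓; |AF| = 11.40 ✓; ∠(AF, FE) = 90.00° ✓; |FE| = 19.70 ✗.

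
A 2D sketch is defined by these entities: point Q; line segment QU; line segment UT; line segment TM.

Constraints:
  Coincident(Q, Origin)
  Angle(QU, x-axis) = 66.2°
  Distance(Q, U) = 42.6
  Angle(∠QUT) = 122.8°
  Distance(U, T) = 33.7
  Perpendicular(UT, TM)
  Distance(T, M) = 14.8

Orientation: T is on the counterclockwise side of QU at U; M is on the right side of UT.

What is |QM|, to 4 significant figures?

76.06

Q is at the origin; QU runs at 66.2° with length 42.6, so U = 42.6·(cos 66.2°, sin 66.2°) = (17.19, 38.98). ∠QUT = 122.8°, so UT runs at 66.2° + (180° − 122.8°) = 123.4° from the x-axis; with |UT| = 33.7, T = U + 33.7·(cos 123.4°, sin 123.4°) = (-1.360, 67.11). UT is perpendicular to TM; with |TM| = 14.8 on the right of UT, M = T + 14.8·(0.8348, 0.5505) = (11.00, 75.26). Then |QM| = |M − Q| = 76.06.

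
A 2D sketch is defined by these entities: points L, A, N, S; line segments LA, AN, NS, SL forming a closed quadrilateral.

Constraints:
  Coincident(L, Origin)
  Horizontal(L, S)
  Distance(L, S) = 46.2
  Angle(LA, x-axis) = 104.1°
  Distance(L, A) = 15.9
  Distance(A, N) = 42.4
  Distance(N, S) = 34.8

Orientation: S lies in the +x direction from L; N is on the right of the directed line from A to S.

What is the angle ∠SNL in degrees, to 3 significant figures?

94.8°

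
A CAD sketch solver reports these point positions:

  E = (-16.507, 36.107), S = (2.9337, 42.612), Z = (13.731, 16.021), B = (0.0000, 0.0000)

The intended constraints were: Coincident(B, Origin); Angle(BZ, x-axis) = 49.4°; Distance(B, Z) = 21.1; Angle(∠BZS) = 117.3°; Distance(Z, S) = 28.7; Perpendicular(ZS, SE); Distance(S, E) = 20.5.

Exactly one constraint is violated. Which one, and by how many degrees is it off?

Perpendicular(ZS, SE) — off by 3.60°.

B = (0.00, 0.00) ✓; BZ at 49.40° ✓; |BZ| = 21.10 ✓; ∠BZS = 117.3° ✓; |ZS| = 28.70 ✓; ∠(ZS, SE) = 86.40° ✗; |SE| = 20.50 ✓.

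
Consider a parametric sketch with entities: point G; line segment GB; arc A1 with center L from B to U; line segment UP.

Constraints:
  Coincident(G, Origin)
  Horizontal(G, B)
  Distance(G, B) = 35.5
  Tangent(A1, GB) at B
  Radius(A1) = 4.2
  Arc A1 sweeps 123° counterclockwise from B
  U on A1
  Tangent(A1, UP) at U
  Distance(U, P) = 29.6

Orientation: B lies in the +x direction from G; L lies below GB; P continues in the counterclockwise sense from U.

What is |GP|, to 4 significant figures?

57.39

On A1, B sits at bearing 90° from L; a 123° counterclockwise sweep puts U at bearing 213°, so U = L + 4.2·(cos 213°, sin 213°) = (31.98, -6.487). Since A1 is tangent to UP there, LU ⟂ UP, so UP runs along (−sin 213°, cos 213°); with |UP| = 29.6, P = (48.10, -31.31). Then |GP| = |P − G| = 57.39.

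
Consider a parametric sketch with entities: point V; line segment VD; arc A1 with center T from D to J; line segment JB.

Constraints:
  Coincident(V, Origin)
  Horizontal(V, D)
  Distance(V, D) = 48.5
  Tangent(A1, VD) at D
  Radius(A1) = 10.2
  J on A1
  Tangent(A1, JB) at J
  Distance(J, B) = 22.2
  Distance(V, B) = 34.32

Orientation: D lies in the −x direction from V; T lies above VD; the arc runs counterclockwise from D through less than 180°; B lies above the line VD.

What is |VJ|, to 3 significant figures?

40.6

Checks: |TJ| = 10.20 ✓; ∠(TJ, JB) = 90.00° ✓; |JB| = 22.20 ✓; |VB| = 34.32 ✓.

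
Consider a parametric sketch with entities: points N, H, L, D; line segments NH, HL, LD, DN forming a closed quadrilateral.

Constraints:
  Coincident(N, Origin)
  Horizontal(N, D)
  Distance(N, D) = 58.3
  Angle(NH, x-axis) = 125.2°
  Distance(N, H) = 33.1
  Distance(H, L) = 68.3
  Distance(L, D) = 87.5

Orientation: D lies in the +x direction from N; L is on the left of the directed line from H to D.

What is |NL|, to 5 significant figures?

83.746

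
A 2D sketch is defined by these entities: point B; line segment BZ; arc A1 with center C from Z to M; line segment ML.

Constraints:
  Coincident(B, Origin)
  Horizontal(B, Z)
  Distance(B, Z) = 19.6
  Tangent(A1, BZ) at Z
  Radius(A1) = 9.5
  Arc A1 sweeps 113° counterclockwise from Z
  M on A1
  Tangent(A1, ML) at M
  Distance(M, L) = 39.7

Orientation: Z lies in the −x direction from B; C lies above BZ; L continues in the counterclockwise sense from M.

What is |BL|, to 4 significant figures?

56.31

On A1, Z sits at bearing -90° from C; a 113° counterclockwise sweep puts M at bearing 23°, so M = C + 9.5·(cos 23°, sin 23°) = (-10.86, 13.21). Tangency of A1 to ML means the radius CM is perpendicular to ML, so ML runs along (−sin 23°, cos 23°); with |ML| = 39.7, L = (-26.37, 49.76). Then |BL| = |L − B| = 56.31.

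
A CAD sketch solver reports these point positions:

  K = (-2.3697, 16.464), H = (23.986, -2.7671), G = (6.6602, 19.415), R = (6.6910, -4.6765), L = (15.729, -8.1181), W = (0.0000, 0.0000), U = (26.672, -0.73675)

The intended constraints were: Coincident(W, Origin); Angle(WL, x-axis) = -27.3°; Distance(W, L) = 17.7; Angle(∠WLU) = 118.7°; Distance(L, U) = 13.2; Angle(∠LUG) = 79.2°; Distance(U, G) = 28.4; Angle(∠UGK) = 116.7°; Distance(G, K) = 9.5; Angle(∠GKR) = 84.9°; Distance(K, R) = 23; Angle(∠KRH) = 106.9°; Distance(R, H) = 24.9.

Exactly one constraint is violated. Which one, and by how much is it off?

Distance(R, H) = 24.9 — off by 7.50.

W = (0.00, 0.00) ✓; WL at -27.30° ✓; |WL| = 17.70 ✓; ∠WLU = 118.7° ✓; |LU| = 13.20 ✓; ∠LUG = 79.20° ✓; |UG| = 28.40 ✓; ∠UGK = 116.7° ✓; |GK| = 9.500 ✓; ∠GKR = 84.90° ✓; |KR| = 23.00 ✓; ∠KRH = 106.9° ✓; |RH| = 17.40 ✗.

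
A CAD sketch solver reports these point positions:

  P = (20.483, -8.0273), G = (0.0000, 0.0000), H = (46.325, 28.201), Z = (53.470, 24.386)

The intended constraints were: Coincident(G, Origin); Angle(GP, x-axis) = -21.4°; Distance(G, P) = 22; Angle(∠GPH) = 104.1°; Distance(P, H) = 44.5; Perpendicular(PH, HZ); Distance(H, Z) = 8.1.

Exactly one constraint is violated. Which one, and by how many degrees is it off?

Perpendicular(PH, HZ) — off by 7.40°.

G = (0.00, 0.00) ✓; GP at -21.40° ✓; |GP| = 22.00 ✓; ∠GPH = 104.1° ✓; |PH| = 44.50 ✓; ∠(PH, HZ) = 82.60° ✗; |HZ| = 8.100 ✓.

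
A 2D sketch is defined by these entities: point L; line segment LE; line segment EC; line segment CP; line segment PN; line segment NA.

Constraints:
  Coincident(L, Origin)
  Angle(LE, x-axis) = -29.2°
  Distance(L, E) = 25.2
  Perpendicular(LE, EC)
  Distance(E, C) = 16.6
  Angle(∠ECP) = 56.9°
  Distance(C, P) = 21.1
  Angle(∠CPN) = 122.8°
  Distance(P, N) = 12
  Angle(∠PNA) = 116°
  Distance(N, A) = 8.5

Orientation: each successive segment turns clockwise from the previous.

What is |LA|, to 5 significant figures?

18.574

∠CPN = 122.8° gives PN at 60.500° from the x-axis; with |PN| = 12.0, N = (10.000, 2.3415). ∠PNA = 116.0° gives NA at -3.5000° from the x-axis; with |NA| = 8.5, A = (18.484, 1.8226). Then |LA| = |A − L| = 18.574.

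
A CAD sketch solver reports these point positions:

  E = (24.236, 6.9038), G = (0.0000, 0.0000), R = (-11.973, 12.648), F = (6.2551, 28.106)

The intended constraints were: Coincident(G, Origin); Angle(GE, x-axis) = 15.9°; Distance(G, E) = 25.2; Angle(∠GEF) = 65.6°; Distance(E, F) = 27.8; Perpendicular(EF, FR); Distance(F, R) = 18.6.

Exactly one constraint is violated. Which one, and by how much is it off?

Distance(F, R) = 18.6 — off by 5.30.

G = (0.00, 0.00) ✓; GE at 15.90° ✓; |GE| = 25.20 ✓; ∠GEF = 65.60° ✓; |EF| = 27.80 ✓; ∠(EF, FR) = 90.00° ✓; |FR| = 23.90 ✗.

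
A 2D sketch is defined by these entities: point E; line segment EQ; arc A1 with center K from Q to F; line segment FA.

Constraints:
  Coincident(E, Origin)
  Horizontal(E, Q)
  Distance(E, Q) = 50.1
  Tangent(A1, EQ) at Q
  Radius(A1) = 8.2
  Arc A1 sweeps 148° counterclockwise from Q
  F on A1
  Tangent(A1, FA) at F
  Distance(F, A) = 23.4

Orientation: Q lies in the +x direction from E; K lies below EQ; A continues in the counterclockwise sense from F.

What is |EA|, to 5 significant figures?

71.151

On A1, Q sits at bearing 90° from K; a 148° counterclockwise sweep puts F at bearing 238°, so F = K + 8.2·(cos 238°, sin 238°) = (45.755, -15.154). The tangent condition forces KF to be normal to FA, so FA runs along (−sin 238°, cos 238°); with |FA| = 23.4, A = (65.599, -27.554). Then |EA| = |A − E| = 71.151.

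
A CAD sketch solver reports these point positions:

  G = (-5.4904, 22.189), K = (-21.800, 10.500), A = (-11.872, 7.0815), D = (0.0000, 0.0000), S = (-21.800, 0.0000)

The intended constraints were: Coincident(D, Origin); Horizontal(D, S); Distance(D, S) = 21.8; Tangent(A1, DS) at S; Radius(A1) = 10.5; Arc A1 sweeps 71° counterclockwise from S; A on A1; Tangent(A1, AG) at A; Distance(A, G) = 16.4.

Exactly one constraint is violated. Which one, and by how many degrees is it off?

Tangent(A1, AG) at A — off by 3.90°.

D = (0.00, 0.00) ✓; D.y = 0.00, S.y = 0.00 ✓; |DS| = 21.80 ✓; ∠(KS, SD) = 90.00° ✓; |KS| = 10.50 ✓; bearing(K→A) − bearing(K→S) = 71.00° ✓; |KA| = 10.50 ✓; ∠(KA, AG) = 93.90° ✗; |AG| = 16.40 ✓.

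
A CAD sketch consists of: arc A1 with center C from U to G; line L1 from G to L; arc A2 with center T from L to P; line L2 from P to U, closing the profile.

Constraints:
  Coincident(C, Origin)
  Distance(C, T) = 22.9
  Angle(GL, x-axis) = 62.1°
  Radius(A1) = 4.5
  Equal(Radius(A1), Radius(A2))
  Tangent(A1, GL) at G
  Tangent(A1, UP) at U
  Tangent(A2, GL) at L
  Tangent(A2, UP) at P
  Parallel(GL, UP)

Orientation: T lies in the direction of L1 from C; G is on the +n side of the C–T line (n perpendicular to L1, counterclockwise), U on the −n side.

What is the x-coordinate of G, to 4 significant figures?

-3.977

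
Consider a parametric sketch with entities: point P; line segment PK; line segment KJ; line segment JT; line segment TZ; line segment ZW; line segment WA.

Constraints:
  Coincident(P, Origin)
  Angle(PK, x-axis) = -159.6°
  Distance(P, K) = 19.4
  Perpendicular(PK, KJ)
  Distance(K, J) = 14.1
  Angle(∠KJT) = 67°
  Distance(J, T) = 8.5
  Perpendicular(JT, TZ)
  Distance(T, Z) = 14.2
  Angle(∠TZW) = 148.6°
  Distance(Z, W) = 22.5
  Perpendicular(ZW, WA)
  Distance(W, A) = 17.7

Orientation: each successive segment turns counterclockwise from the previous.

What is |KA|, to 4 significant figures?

26.34

P is at the origin; PK runs at -159.6° with length 19.4, so K = (-18.18, -6.762). The perpendicularity gives KJ at right angles to PK, so KJ runs at -69.60°; with |KJ| = 14.1, J = (-13.27, -19.98). ∠KJT = 67.0° gives JT at 43.40° from the x-axis; with |JT| = 8.5, T = (-7.093, -14.14). JT is perpendicular to TZ, so TZ runs at 133.4°; with |TZ| = 14.2, Z = (-16.85, -3.820). ∠TZW = 148.6° gives ZW at 164.8° from the x-axis; with |ZW| = 22.5, W = (-38.56, 2.079). ZW is perpendicular to WA, so WA runs at -105.2°; with |WA| = 17.7, A = (-43.20, -15.00). Then |KA| = |A − K| = 26.34.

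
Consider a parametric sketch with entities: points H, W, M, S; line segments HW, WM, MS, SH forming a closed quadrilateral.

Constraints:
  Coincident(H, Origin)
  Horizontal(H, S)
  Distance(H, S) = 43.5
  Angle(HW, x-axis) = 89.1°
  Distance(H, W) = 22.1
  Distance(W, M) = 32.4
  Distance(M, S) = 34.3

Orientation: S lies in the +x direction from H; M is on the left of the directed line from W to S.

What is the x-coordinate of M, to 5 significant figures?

31.192

Checks: |WM| = 32.40 ✓; |MS| = 34.30 ✓.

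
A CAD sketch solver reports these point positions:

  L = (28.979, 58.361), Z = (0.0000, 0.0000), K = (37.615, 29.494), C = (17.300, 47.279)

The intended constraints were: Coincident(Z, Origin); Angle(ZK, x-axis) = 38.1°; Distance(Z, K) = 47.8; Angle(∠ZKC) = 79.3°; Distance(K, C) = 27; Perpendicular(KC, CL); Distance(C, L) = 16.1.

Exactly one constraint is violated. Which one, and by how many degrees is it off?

Perpendicular(KC, CL) — off by 5.30°.

Z = (0.00, 0.00) ✓; ZK at 38.10° ✓; |ZK| = 47.80 ✓; ∠ZKC = 79.30° ✓; |KC| = 27.00 ✓; ∠(KC, CL) = 95.30° ✗; |CL| = 16.10 ✓.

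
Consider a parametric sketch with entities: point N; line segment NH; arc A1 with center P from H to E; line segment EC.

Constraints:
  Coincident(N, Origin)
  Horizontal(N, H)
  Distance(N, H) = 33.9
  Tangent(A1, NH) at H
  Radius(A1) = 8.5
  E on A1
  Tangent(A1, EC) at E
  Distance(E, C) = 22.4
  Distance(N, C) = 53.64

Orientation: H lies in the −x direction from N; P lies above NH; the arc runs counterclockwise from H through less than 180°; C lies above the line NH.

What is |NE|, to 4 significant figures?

31.71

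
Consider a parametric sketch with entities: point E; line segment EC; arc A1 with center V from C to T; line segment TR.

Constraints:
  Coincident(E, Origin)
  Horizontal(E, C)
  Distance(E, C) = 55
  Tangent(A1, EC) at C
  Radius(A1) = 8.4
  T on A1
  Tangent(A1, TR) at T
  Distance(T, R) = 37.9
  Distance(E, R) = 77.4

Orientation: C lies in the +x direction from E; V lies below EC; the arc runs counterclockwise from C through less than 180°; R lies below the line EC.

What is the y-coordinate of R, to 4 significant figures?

-46.62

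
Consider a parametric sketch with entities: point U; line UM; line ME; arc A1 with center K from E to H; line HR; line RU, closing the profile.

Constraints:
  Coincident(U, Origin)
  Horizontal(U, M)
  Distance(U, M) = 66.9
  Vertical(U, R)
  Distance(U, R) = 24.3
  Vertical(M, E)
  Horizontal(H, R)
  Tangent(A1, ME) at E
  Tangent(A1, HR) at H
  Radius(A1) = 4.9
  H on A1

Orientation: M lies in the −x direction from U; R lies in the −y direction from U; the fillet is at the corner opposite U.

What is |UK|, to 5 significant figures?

64.964

U is at the origin; UM is horizontal with |UM| = 66.9 and M on the −x side, so M = (-66.900, 0.0000). UR is vertical with |UR| = 24.3 and R on the −y side, so R = (0.0000, -24.300). The virtual corner opposite U is at (-66.900, -24.300). The tangent condition forces KE to be normal to ME and since A1 is tangent to HR there, KH ⟂ HR, with radius 4.9, so the center K sits 4.9 in from both sides at K = (-62.000, -19.400). Then |UK| = |K − U| = 64.964.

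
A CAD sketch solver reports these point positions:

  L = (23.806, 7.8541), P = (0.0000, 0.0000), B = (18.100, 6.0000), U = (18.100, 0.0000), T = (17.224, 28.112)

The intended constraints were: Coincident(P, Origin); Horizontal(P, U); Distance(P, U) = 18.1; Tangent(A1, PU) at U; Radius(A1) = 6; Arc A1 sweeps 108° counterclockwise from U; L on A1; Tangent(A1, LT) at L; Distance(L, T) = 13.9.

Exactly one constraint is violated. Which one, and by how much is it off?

Distance(L, T) = 13.9 — off by 7.40.

P = (0.00, 0.00) ✓; P.y = 0.00, U.y = 0.00 ✓; |PU| = 18.10 ✓; ∠(BU, UP) = 90.00° ✓; |BU| = 6.000 ✓; bearing(B→L) − bearing(B→U) = 108.0° ✓; |BL| = 6.000 ✓; ∠(BL, LT) = 90.00° ✓; |LT| = 21.30 ✗.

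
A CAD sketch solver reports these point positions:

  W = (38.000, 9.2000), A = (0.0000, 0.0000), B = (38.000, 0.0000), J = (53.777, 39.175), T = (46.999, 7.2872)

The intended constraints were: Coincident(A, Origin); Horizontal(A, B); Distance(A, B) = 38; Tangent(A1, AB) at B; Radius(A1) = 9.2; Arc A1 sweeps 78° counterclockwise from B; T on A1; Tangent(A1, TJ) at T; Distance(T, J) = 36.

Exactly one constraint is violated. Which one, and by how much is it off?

Distance(T, J) = 36 — off by 3.40.

A = (0.00, 0.00) ✓; A.y = 0.00, B.y = 0.00 ✓; |AB| = 38.00 ✓; ∠(WB, BA) = 90.00° ✓; |WB| = 9.200 ✓; bearing(W→T) − bearing(W→B) = 78.00° ✓; |WT| = 9.200 ✓; ∠(WT, TJ) = 90.00° ✓; |TJ| = 32.60 ✗.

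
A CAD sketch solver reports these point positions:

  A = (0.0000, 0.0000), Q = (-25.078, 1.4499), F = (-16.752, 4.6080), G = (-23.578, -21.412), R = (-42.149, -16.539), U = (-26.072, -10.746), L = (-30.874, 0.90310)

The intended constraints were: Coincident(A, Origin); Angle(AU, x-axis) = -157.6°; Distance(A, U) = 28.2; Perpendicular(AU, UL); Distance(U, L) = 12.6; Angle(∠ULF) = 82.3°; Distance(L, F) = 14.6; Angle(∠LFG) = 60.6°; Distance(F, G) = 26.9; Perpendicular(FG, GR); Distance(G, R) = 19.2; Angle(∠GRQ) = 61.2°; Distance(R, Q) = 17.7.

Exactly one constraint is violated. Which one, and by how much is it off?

Distance(R, Q) = 17.7 — off by 7.10.

A = (0.00, 0.00) ✓; AU at -157.6° ✓; |AU| = 28.20 ✓; ∠(AU, UL) = 90.00° ✓; |UL| = 12.60 ✓; ∠ULF = 82.30° ✓; |LF| = 14.60 ✓; ∠LFG = 60.60° ✓; |FG| = 26.90 ✓; ∠(FG, GR) = 90.00° ✓; |GR| = 19.20 ✓; ∠GRQ = 61.20° ✓; |RQ| = 24.80 ✗.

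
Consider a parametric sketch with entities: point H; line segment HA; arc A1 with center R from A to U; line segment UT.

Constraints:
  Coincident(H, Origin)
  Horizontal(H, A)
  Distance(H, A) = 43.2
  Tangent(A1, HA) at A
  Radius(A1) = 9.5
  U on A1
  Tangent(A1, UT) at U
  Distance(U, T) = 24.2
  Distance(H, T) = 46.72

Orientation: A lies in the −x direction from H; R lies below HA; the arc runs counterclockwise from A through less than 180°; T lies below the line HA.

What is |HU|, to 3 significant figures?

52.5

Checks: ∠(RA, AH) = 90.00° ✓; |RU| = 9.500 ✓; ∠(RU, UT) = 90.00° ✓; |UT| = 24.20 ✓; |HT| = 46.72 ✓.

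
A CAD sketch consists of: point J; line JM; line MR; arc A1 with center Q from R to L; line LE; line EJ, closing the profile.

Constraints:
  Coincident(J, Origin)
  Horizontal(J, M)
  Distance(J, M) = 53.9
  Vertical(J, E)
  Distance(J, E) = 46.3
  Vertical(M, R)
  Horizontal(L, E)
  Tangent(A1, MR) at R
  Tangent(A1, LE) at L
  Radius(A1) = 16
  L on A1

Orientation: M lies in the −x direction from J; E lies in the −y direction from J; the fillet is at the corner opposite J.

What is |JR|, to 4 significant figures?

61.83

The virtual corner opposite J is at (-53.90, -46.30). The tangent condition forces QR to be normal to MR and A1 meets LE tangentially, so QL is at right angles to LE, with radius 16.0, so the center Q sits 16.0 in from both sides at Q = (-37.90, -30.30). That places the tangent points at R = (-53.90, -30.30) on MR and L = (-37.90, -46.30) on LE. Then |JR| = |R − J| = 61.83.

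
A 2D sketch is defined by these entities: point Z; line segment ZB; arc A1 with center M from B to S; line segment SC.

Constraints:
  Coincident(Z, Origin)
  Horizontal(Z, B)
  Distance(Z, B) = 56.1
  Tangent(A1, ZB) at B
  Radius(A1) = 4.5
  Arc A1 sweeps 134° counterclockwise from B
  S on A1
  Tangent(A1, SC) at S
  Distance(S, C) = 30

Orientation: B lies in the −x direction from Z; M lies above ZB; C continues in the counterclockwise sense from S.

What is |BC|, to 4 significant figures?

34.10

On A1, B sits at bearing -90° from M; a 134° counterclockwise sweep puts S at bearing 44°, so S = M + 4.5·(cos 44°, sin 44°) = (-52.86, 7.626). The tangent condition forces MS to be normal to SC, so SC runs along (−sin 44°, cos 44°); with |SC| = 30.0, C = (-73.70, 29.21). Then |BC| = |C − B| = 34.10.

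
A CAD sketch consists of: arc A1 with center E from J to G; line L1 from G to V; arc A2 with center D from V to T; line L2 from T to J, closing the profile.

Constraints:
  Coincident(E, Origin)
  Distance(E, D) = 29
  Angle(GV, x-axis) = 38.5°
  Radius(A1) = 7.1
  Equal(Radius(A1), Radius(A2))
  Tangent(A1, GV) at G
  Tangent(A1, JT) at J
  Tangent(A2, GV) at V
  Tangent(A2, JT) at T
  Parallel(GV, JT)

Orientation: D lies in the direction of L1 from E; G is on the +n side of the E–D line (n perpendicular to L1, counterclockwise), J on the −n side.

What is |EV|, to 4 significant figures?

29.86

The slot axis is L1's direction at 38.5°, so u = (cos 38.5°, sin 38.5°) = (0.7826, 0.6225) and n = (−sin 38.5°, cos 38.5°) = (-0.6225, 0.7826). E is at the origin and D lies 29.0 along u from E, so D = 29.0·u = (22.70, 18.05). Tangency of A1 to both parallel lines with radius 7.1 puts G and J at E ± 7.1·n: G = (-4.420, 5.557), J = (4.420, -5.557). Equal radii place V and T the same way about D: V = D + 7.1·n = (18.28, 23.61), T = D − 7.1·n = (27.12, 12.50). Then |EV| = |V − E| = 29.86.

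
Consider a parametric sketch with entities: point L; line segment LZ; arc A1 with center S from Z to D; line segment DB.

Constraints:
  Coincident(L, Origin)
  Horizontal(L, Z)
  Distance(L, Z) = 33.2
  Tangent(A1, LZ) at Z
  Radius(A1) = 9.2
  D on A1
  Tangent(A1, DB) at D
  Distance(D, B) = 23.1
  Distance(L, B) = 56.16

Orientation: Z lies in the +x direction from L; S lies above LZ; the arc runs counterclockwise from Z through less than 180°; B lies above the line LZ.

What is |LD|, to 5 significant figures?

42.653

L is at the origin; L and Z share the same y with |LZ| = 33.2 and Z on the +x side, so Z = (33.200, 0.0000). The tangent condition forces SZ to be normal to LZ, so S = Z + (0, 9.2) = (33.200, 9.2000). Since SD ⟂ DB (tangency), |SB| = √(9.2² + 23.1²) = 24.865 regardless of where D sits on A1. So B lies on both circle(L, 56.16) and circle(S, 24.865); the above-LZ intersection is B = (47.971, 29.202). D is the foot of the tangent from B: D = (42.098, 6.8609).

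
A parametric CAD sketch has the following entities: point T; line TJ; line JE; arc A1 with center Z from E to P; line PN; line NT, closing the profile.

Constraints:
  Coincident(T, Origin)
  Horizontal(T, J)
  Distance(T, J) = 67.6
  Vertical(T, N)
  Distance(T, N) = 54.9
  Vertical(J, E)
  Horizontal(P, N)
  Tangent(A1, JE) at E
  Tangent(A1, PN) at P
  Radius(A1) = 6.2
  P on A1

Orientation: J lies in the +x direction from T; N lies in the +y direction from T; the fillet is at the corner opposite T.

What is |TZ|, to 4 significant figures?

78.37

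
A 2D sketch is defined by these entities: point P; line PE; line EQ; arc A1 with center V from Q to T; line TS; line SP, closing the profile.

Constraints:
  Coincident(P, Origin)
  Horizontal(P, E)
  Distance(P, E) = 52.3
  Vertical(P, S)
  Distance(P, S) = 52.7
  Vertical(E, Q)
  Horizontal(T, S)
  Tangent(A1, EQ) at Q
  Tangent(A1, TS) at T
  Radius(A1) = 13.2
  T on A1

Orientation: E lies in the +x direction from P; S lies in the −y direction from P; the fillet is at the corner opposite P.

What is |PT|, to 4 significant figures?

65.62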